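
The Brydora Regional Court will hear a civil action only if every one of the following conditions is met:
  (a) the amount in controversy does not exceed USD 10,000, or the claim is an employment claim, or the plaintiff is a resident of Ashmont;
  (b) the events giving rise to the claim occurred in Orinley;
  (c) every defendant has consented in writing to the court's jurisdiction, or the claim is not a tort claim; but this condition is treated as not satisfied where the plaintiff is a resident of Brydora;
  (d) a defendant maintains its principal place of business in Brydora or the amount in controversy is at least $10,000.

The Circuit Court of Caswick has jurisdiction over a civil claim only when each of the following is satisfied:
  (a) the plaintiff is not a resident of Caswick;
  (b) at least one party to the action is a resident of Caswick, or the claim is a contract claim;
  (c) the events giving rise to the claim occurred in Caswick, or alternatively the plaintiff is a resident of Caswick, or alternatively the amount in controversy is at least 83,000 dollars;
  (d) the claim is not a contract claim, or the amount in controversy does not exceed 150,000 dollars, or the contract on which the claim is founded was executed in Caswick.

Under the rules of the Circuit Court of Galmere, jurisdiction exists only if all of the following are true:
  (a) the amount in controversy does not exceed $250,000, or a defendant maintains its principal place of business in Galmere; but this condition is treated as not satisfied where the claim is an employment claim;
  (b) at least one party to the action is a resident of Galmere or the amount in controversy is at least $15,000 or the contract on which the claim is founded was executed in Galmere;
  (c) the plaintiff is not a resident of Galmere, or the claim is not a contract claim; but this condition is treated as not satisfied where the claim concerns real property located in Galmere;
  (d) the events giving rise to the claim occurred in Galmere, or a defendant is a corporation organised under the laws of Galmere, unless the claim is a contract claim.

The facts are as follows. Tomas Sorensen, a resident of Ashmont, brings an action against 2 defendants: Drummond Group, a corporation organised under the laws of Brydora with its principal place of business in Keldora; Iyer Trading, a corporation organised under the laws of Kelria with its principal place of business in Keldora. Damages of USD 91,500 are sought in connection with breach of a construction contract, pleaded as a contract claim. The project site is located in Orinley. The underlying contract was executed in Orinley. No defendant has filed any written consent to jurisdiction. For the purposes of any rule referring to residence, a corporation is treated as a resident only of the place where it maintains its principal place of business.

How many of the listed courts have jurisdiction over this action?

The Brydora Regional Court:
  (a) The plaintiff resides in Ashmont, so one alternative holds. Condition met.
  (b) The operative events occurred in Orinley. Satisfied.
  (c) The claim is a contract claim, not a tort claim, so one alternative holds. The carve-out does not apply: the plaintiff resides in Ashmont, not Brydora. Condition met.
  (d) The amount in controversy is $91,500, which meets the $10,000 floor, so one alternative holds. Met.
  → The court has jurisdiction.
The Circuit Court of Caswick:
  (a) The plaintiff resides in Ashmont, which is not Caswick. Satisfied.
  (b) The claim is a contract claim — that alternative is enough. Condition met.
  (c) The amount in controversy is 91,500 dollars, which meets the 83,000 dollars floor, which satisfies one of the alternatives. Met.
  (d) The amount in controversy is USD 91,500, within the USD 150,000 ceiling, so one alternative holds. Satisfied.
  → All conditions met; jurisdiction exists.
The Circuit Court of Galmere:
  (a) The amount in controversy is 91,500 dollars, within the USD 250,000 ceiling, so one alternative holds. And the carve-out is inapplicable — the claim is a contract claim, not an employment claim. Satisfied.
  (b) The amount in controversy is 91,500 dollars, which meets the 15,000 dollars floor — that alternative is enough. Satisfied.
  (c) The plaintiff resides in Ashmont, which is not Galmere, which satisfies one of the alternatives. And the carve-out is inapplicable — the claim does not concern real property. Condition met.
  (d) The operative events occurred in Orinley, not Galmere; the corporate defendant(s) are organised in Brydora, Kelria, not Galmere — none of the alternatives is met. However, the claim is a contract claim, so the 'unless' proviso supplies this condition. Satisfied.
  → The court has jurisdiction.
Courts with jurisdiction: the Brydora Regional Court, the Circuit Court of Caswick, the Circuit Court of Galmere — 3 in total.

3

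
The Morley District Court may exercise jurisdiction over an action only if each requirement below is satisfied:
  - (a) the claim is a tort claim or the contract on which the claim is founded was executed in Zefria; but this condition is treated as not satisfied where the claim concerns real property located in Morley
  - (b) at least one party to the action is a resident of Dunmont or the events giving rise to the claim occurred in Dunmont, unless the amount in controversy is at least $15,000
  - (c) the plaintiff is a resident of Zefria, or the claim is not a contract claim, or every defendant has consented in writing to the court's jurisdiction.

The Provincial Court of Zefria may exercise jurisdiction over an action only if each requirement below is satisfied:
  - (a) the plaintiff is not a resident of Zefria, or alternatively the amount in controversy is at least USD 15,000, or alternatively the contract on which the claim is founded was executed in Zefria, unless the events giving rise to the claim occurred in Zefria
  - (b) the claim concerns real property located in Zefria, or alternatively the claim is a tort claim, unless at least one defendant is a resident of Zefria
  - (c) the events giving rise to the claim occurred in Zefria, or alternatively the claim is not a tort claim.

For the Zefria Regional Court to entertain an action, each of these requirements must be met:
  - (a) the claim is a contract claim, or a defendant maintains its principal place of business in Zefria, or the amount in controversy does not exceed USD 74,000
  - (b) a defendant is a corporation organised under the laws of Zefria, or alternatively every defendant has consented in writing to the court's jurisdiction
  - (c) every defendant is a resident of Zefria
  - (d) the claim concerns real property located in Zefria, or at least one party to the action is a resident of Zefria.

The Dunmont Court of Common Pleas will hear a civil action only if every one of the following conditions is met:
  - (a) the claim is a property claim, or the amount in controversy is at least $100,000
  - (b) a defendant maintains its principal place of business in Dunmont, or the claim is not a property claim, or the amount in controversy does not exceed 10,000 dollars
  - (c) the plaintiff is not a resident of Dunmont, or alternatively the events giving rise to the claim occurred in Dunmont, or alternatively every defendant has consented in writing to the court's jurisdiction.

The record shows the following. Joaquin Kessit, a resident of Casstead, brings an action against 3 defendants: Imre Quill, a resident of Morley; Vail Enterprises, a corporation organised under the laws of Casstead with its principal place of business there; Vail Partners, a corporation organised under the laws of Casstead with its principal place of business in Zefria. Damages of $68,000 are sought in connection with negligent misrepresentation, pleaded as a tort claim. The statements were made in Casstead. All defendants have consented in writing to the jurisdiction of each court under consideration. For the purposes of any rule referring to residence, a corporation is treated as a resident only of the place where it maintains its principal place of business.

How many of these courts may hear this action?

The Morley District Court:
  (a) The claim is a tort claim, which satisfies one of the alternatives. The carve-out does not apply: the claim does not concern real property. Met.
  (b) No party resides in Dunmont; the operative events occurred in Casstead, not Dunmont — none of the alternatives is met. However, the amount in controversy is $68,000, which meets the 15,000 dollars floor, so the 'unless' proviso supplies this condition. Met.
  (c) The claim is a tort claim, not a contract claim, so one alternative holds. Satisfied.
  → Every requirement is satisfied — jurisdiction.
The Provincial Court of Zefria:
  (a) The plaintiff resides in Casstead, which is not Zefria, so this disjunct is met. Satisfied.
  (b) The claim is a tort claim, which satisfies one of the alternatives. Condition met.
  (c) The operative events occurred in Casstead, not Zefria; the claim is a tort claim — every alternative fails. Fails.
  → At least one condition fails; no jurisdiction.
The Zefria Regional Court:
  (a) Vail Partners has its principal place of business in Zefria, so this disjunct is met. Condition met.
  (b) Every defendant has filed written consent — that alternative is enough. Condition met.
  (c) The defendants reside as follows — Imre Quill in Morley, Vail Enterprises in Casstead, Vail Partners in Zefria — not all in Zefria. Fails.
  (d) Vail Partners resides in Zefria, which satisfies one of the alternatives. Met.
  → At least one condition fails; no jurisdiction.
The Dunmont Court of Common Pleas:
  (a) The claim is a tort claim, not a property claim; the amount in controversy is $68,000, below the USD 100,000 floor — none of the alternatives is met. Fails.
  (b) The claim is a tort claim, not a property claim, so this disjunct is met. Met.
  (c) The plaintiff resides in Casstead, which is not Dunmont, which satisfies one of the alternatives. Condition met.
  → Not every requirement is met — no jurisdiction.
Courts with jurisdiction: the Morley District Court — 1 in total.

1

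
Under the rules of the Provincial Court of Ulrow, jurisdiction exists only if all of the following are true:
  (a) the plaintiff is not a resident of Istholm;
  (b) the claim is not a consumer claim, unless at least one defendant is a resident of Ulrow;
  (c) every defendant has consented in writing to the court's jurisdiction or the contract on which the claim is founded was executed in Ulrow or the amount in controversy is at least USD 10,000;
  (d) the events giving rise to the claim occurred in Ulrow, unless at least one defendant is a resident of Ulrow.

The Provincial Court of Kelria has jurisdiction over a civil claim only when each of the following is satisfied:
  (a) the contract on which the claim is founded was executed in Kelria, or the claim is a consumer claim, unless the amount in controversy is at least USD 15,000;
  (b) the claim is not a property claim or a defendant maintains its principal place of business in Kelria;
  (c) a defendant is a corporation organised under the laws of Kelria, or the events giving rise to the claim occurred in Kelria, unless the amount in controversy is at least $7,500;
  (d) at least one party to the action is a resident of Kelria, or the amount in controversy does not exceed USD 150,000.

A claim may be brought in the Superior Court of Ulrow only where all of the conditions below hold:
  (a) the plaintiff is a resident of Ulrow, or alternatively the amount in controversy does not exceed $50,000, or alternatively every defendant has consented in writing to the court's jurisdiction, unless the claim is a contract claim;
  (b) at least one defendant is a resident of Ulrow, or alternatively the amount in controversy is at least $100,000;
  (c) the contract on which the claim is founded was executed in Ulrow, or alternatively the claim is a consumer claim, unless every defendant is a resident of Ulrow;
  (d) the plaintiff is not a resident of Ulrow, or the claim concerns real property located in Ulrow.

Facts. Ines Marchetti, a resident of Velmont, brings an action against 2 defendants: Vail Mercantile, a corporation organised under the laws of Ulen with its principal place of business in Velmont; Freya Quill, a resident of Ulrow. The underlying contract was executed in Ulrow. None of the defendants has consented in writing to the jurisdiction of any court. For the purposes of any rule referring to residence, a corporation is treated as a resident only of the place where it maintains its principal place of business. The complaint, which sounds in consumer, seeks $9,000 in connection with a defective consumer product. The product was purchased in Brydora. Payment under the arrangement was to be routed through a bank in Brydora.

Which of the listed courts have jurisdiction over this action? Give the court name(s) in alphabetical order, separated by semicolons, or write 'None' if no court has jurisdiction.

the Provincial Court of Kelria; the Provincial Court of Ulrow; the Superior Court of Ulrow

The Provincial Court of Ulrow:
  (a) The plaintiff resides in Velmont, which is not Istholm. Met.
  (b) The claim is a consumer claim. The proviso rescues it, though: Freya Quill resides in Ulrow. Condition met.
  (c) The contract was executed in Ulrow — that alternative is enough. Condition met.
  (d) The operative events occurred in Brydora, not Ulrow. But Freya Quill resides in Ulrow, and the 'unless' clause therefore excuses the requirement. Satisfied.
  → Jurisdiction lies.
The Provincial Court of Kelria:
  (a) The claim is a consumer claim — that alternative is enough. Satisfied.
  (b) The claim is a consumer claim, not a property claim, which satisfies one of the alternatives. Condition met.
  (c) The corporate defendant(s) are organised in Ulen, not Kelria; the operative events occurred in Brydora, not Kelria — every alternative fails. But the amount in controversy is 9,000 dollars, which meets the USD 7,500 floor, and the 'unless' clause therefore excuses the requirement. Condition met.
  (d) The amount in controversy is USD 9,000, within the USD 150,000 ceiling, so one alternative holds. Met.
  → All conditions met; jurisdiction exists.
The Superior Court of Ulrow:
  (a) The amount in controversy is $9,000, within the USD 50,000 ceiling, which satisfies one of the alternatives. Satisfied.
  (b) Freya Quill resides in Ulrow, so this disjunct is met. Met.
  (c) The contract was executed in Ulrow, which satisfies one of the alternatives. Condition met.
  (d) The plaintiff resides in Velmont, which is not Ulrow — that alternative is enough. Satisfied.
  → Every requirement is satisfied — jurisdiction.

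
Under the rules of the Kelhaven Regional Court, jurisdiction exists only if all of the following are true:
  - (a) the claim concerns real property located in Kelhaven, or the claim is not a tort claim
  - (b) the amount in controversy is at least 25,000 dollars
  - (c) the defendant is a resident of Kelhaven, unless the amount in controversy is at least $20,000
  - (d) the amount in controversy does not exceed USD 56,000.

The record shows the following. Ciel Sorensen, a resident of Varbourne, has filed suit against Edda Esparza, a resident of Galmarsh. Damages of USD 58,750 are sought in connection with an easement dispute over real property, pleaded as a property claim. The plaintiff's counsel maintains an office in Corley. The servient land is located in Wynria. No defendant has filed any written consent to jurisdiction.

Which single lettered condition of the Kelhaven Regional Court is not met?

(d)

The Kelhaven Regional Court:
  (a) The claim is a property claim, not a tort claim, so one alternative holds. Met.
  (b) The amount in controversy is 58,750 dollars, which meets the USD 25,000 floor. Met.
  (c) The defendant resides in Galmarsh, not Kelhaven. The proviso rescues it, though: the amount in controversy is USD 58,750, which meets the 20,000 dollars floor. Met.
  (d) The amount in controversy is 58,750 dollars, above the 56,000 dollars ceiling. Not satisfied.
Only condition (d) fails.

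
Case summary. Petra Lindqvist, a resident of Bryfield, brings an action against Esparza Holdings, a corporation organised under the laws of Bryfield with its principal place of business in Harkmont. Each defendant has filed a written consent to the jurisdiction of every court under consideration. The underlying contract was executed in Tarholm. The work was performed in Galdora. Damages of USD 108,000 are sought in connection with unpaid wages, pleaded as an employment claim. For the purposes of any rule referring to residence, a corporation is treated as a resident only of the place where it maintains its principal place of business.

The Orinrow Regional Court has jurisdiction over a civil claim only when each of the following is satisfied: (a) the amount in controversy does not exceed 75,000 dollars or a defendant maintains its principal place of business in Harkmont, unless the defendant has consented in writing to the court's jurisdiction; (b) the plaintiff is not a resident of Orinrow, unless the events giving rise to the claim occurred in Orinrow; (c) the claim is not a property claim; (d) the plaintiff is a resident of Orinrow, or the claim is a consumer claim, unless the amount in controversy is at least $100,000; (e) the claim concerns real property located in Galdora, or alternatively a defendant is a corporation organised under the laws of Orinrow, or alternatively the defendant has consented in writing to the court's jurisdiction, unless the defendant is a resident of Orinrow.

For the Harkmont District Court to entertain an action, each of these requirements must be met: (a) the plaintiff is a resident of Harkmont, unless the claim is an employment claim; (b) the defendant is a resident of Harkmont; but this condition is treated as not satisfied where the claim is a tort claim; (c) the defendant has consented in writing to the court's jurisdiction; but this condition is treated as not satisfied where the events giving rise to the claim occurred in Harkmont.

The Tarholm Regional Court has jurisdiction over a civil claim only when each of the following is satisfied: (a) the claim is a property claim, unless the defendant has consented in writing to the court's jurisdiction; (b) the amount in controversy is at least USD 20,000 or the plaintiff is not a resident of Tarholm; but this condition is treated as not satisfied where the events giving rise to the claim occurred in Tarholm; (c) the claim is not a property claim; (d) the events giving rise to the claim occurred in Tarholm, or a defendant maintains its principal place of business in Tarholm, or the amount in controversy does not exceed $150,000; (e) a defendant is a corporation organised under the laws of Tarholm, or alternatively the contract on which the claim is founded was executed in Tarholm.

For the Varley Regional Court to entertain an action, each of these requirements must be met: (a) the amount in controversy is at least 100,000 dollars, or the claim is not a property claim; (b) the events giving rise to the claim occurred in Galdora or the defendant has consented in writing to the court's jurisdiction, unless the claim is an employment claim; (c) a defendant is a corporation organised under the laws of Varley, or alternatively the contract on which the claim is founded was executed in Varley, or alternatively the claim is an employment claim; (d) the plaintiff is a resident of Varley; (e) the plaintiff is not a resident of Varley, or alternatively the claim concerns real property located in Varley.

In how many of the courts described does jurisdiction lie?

The Orinrow Regional Court:
  (a) Esparza Holdings has its principal place of business in Harkmont, so one alternative holds. Met.
  (b) The plaintiff resides in Bryfield, which is not Orinrow. Satisfied.
  (c) The claim is an employment claim, not a property claim. Condition met.
  (d) The plaintiff resides in Bryfield, not Orinrow; the claim is an employment claim, not a consumer claim — every alternative fails. However, the amount in controversy is USD 108,000, which meets the USD 100,000 floor, so the 'unless' proviso supplies this condition. Condition met.
  (e) Every defendant has filed written consent, which satisfies one of the alternatives. Satisfied.
  → Jurisdiction lies.
The Harkmont District Court:
  (a) The plaintiff resides in Bryfield, not Harkmont. However, the claim is an employment claim, so the 'unless' proviso supplies this condition. Condition met.
  (b) The defendant resides in Harkmont. The carve-out does not apply: the claim is an employment claim, not a tort claim. Satisfied.
  (c) Every defendant has filed written consent. The carve-out does not apply: the operative events occurred in Galdora, not Harkmont. Satisfied.
  → All conditions met; jurisdiction exists.
The Tarholm Regional Court:
  (a) The claim is an employment claim, not a property claim. The proviso rescues it, though: every defendant has filed written consent. Condition met.
  (b) The amount in controversy is USD 108,000, which meets the USD 20,000 floor, so one alternative holds. The carve-out does not apply: the operative events occurred in Galdora, not Tarholm. Condition met.
  (c) The claim is an employment claim, not a property claim. Condition met.
  (d) The amount in controversy is $108,000, within the $150,000 ceiling, so one alternative holds. Condition met.
  (e) The contract was executed in Tarholm, so this disjunct is met. Met.
  → All conditions met; jurisdiction exists.
The Varley Regional Court:
  (a) The amount in controversy is 108,000 dollars, which meets the $100,000 floor — that alternative is enough. Met.
  (b) The operative events occurred in Galdora, so one alternative holds. Condition met.
  (c) The claim is an employment claim, so one alternative holds. Met.
  (d) The plaintiff resides in Bryfield, not Varley. Fails.
  (e) The plaintiff resides in Bryfield, which is not Varley, so one alternative holds. Satisfied.
  → No jurisdiction.
Courts with jurisdiction: the Orinrow Regional Court, the Harkmont District Court, the Tarholm Regional Court — 3 in total.

3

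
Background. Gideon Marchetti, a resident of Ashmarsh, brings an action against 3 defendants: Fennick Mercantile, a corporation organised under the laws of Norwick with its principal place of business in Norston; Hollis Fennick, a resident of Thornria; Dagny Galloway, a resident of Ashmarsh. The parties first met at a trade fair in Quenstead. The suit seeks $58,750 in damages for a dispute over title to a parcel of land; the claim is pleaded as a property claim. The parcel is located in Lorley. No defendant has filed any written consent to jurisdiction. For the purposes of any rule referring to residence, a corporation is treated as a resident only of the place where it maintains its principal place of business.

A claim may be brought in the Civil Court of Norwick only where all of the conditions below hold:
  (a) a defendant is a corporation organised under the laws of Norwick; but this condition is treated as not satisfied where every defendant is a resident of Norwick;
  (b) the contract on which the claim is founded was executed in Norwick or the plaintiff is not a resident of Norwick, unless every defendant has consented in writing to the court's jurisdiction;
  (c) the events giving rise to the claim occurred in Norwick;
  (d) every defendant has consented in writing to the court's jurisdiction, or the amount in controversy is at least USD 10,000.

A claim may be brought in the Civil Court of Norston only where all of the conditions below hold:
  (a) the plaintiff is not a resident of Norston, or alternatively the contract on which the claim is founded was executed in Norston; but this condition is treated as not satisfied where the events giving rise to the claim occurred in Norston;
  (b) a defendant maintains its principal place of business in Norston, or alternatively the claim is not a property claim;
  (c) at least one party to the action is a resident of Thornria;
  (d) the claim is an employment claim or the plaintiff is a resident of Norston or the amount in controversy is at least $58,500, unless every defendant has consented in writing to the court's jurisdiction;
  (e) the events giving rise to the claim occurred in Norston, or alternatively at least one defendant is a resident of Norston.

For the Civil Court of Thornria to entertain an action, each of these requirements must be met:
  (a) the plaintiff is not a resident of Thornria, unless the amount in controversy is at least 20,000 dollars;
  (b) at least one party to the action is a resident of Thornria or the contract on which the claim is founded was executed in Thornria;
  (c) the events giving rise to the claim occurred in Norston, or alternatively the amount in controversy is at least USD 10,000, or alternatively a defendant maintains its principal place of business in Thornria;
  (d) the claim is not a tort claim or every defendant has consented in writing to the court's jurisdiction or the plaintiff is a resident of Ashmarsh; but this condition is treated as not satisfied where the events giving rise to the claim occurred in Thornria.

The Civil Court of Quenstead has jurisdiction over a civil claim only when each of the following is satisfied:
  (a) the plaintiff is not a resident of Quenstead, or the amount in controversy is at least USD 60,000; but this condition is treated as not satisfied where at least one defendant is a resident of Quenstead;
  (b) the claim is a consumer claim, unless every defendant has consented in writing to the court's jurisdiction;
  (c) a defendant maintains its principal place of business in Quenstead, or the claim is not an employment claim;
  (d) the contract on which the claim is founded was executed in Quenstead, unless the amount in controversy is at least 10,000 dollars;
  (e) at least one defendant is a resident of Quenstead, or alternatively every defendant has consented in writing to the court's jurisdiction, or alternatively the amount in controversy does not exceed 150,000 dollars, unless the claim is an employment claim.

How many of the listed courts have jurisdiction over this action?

The Civil Court of Norwick:
  (a) Fennick Mercantile is organised under the laws of Norwick. The carve-out does not apply: the defendants reside as follows — Fennick Mercantile in Norston, Hollis Fennick in Thornria, Dagny Galloway in Ashmarsh — not all in Norwick. Satisfied.
  (b) The plaintiff resides in Ashmarsh, which is not Norwick — that alternative is enough. Met.
  (c) The operative events occurred in Lorley, not Norwick. Condition not met.
  (d) The amount in controversy is 58,750 dollars, which meets the USD 10,000 floor, which satisfies one of the alternatives. Met.
  → Not every requirement is met — no jurisdiction.
The Civil Court of Norston:
  (a) The plaintiff resides in Ashmarsh, which is not Norston, so one alternative holds. And the carve-out is inapplicable — the operative events occurred in Lorley, not Norston. Condition met.
  (b) Fennick Mercantile has its principal place of business in Norston, so one alternative holds. Condition met.
  (c) Hollis Fennick resides in Thornria. Condition met.
  (d) The amount in controversy is 58,750 dollars, which meets the USD 58,500 floor, so one alternative holds. Met.
  (e) Fennick Mercantile resides in Norston, which satisfies one of the alternatives. Satisfied.
  → All conditions met; jurisdiction exists.
The Civil Court of Thornria:
  (a) The plaintiff resides in Ashmarsh, which is not Thornria. Satisfied.
  (b) Hollis Fennick resides in Thornria — that alternative is enough. Condition met.
  (c) The amount in controversy is 58,750 dollars, which meets the 10,000 dollars floor — that alternative is enough. Met.
  (d) The claim is a property claim, not a tort claim, which satisfies one of the alternatives. The carve-out does not apply: the operative events occurred in Lorley, not Thornria. Condition met.
  → Jurisdiction lies.
The Civil Court of Quenstead:
  (a) The plaintiff resides in Ashmarsh, which is not Quenstead, which satisfies one of the alternatives. The exception is not triggered, since no defendant resides in Quenstead (they reside in Norston, Thornria, Ashmarsh). Satisfied.
  (b) The claim is a property claim, not a consumer claim. Nor does the 'unless' clause help: no such written consent has been filed. Condition not met.
  (c) The claim is a property claim, not an employment claim — that alternative is enough. Satisfied.
  (d) No contract (and hence no place of execution) is alleged. However, the amount in controversy is 58,750 dollars, which meets the $10,000 floor, so the 'unless' proviso supplies this condition. Satisfied.
  (e) The amount in controversy is $58,750, within the USD 150,000 ceiling, which satisfies one of the alternatives. Met.
  → The court lacks jurisdiction.
Courts with jurisdiction: the Civil Court of Norston, the Civil Court of Thornria — 2 in total.

2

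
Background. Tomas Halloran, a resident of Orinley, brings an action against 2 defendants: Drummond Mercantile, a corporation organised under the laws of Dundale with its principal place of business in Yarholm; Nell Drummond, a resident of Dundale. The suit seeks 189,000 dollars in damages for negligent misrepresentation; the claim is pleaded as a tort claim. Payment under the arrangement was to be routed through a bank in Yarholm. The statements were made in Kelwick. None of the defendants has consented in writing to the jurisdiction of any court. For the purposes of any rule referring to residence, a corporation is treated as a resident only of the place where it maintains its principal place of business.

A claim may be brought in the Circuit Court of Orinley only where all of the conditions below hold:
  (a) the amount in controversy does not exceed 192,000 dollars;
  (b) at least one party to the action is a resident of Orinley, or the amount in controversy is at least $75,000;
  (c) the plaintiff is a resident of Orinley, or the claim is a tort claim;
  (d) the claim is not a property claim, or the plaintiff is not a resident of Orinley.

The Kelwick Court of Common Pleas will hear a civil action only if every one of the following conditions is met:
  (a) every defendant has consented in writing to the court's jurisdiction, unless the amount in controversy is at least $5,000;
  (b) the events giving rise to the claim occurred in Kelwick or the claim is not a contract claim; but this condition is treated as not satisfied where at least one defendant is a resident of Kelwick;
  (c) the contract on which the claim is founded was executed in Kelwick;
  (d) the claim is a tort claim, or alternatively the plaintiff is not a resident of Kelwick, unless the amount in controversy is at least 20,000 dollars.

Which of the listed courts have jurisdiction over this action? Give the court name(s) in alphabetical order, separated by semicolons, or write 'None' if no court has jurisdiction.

The Circuit Court of Orinley:
  (a) The amount in controversy is USD 189,000, within the $192,000 ceiling. Satisfied.
  (b) Tomas Halloran resides in Orinley, so this disjunct is met. Condition met.
  (c) The plaintiff resides in Orinley, so one alternative holds. Met.
  (d) The claim is a tort claim, not a property claim, so one alternative holds. Met.
  → Jurisdiction lies.
The Kelwick Court of Common Pleas:
  (a) No such written consent has been filed. But the amount in controversy is $189,000, which meets the USD 5,000 floor, and the 'unless' clause therefore excuses the requirement. Met.
  (b) The operative events occurred in Kelwick, so this disjunct is met. And the carve-out is inapplicable — no defendant resides in Kelwick (they reside in Yarholm, Dundale). Satisfied.
  (c) No contract (and hence no place of execution) is alleged. Condition not met.
  (d) The claim is a tort claim, so one alternative holds. Satisfied.
  → No jurisdiction.

the Circuit Court of Orinley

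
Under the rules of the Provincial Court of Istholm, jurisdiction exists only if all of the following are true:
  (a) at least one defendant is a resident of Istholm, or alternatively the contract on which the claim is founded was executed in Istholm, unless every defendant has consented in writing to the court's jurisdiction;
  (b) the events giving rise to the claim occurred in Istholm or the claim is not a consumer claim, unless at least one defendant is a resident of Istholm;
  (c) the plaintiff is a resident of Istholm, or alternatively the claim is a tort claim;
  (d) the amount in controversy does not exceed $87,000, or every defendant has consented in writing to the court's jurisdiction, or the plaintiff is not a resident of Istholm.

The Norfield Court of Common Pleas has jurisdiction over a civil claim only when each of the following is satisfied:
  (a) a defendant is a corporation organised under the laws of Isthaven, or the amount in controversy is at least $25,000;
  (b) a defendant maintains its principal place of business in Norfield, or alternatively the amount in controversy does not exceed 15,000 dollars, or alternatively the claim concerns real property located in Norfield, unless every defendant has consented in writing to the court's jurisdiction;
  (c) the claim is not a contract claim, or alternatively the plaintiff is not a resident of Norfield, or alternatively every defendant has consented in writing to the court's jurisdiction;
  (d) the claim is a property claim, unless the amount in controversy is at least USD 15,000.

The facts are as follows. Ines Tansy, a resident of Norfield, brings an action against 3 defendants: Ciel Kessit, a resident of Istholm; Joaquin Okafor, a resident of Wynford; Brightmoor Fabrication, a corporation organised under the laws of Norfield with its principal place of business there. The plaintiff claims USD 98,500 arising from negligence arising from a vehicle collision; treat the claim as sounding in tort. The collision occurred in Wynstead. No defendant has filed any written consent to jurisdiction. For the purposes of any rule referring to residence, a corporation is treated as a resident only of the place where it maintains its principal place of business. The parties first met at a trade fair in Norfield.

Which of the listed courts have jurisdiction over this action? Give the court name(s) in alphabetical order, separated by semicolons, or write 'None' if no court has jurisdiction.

The Provincial Court of Istholm:
  (a) Ciel Kessit resides in Istholm, so this disjunct is met. Condition met.
  (b) The claim is a tort claim, not a consumer claim, which satisfies one of the alternatives. Condition met.
  (c) The claim is a tort claim, so one alternative holds. Condition met.
  (d) The plaintiff resides in Norfield, which is not Istholm, so this disjunct is met. Condition met.
  → Every requirement is satisfied — jurisdiction.
The Norfield Court of Common Pleas:
  (a) The amount in controversy is 98,500 dollars, which meets the 25,000 dollars floor, so one alternative holds. Met.
  (b) Brightmoor Fabrication has its principal place of business in Norfield, which satisfies one of the alternatives. Met.
  (c) The claim is a tort claim, not a contract claim, so one alternative holds. Condition met.
  (d) The claim is a tort claim, not a property claim. But the amount in controversy is 98,500 dollars, which meets the USD 15,000 floor, and the 'unless' clause therefore excuses the requirement. Condition met.
  → All conditions met; jurisdiction exists.

the Norfield Court of Common Pleas; the Provincial Court of Istholm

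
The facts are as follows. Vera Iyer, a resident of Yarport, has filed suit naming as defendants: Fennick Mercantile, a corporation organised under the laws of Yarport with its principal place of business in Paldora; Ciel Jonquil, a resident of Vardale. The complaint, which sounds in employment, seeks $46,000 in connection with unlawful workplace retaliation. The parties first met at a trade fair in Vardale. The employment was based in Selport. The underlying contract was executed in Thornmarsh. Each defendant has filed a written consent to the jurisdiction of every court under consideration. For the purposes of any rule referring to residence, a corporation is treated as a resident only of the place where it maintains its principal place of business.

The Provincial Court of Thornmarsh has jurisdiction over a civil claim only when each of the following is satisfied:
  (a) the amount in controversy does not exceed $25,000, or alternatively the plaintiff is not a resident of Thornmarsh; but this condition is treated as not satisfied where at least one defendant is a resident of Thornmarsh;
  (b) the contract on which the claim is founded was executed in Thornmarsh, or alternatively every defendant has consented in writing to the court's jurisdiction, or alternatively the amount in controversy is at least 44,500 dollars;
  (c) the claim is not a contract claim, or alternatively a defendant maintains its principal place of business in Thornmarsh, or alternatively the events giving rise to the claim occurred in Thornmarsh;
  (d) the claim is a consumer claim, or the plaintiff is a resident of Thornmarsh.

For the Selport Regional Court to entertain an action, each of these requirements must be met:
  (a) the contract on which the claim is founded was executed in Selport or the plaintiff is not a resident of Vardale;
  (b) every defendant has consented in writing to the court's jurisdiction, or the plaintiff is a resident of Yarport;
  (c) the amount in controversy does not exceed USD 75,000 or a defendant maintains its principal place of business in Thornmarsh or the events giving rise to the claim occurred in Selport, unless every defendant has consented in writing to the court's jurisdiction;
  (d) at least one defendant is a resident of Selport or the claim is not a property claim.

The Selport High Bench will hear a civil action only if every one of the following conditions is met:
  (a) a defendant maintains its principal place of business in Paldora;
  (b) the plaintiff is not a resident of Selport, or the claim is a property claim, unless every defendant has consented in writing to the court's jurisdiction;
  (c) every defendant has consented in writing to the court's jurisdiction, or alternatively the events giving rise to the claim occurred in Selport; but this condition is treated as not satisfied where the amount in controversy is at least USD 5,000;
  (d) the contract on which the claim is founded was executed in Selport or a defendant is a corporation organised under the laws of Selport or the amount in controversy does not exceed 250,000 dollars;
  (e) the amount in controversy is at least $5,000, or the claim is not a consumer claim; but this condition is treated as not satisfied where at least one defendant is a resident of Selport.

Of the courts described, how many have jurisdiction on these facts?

The Provincial Court of Thornmarsh:
  (a) The plaintiff resides in Yarport, which is not Thornmarsh, so this disjunct is met. The exception is not triggered, since no defendant resides in Thornmarsh (they reside in Paldora, Vardale). Satisfied.
  (b) The contract was executed in Thornmarsh, which satisfies one of the alternatives. Condition met.
  (c) The claim is an employment claim, not a contract claim, so this disjunct is met. Satisfied.
  (d) The claim is an employment claim, not a consumer claim; the plaintiff resides in Yarport, not Thornmarsh — every alternative fails. Not met.
  → No jurisdiction.
The Selport Regional Court:
  (a) The plaintiff resides in Yarport, which is not Vardale, so one alternative holds. Condition met.
  (b) Every defendant has filed written consent, so this disjunct is met. Met.
  (c) The amount in controversy is USD 46,000, within the $75,000 ceiling, which satisfies one of the alternatives. Satisfied.
  (d) The claim is an employment claim, not a property claim — that alternative is enough. Met.
  → The court has jurisdiction.
The Selport High Bench:
  (a) Fennick Mercantile has its principal place of business in Paldora. Satisfied.
  (b) The plaintiff resides in Yarport, which is not Selport, so this disjunct is met. Satisfied.
  (c) Every defendant has filed written consent, so one alternative holds. However, the amount in controversy is 46,000 dollars, which meets the 5,000 dollars floor, which falls within the stated exception and so defeats the condition. Not met.
  (d) The amount in controversy is 46,000 dollars, within the $250,000 ceiling — that alternative is enough. Condition met.
  (e) The amount in controversy is USD 46,000, which meets the $5,000 floor — that alternative is enough. The carve-out does not apply: no defendant resides in Selport (they reside in Paldora, Vardale). Condition met.
  → The court lacks jurisdiction.
Courts with jurisdiction: the Selport Regional Court — 1 in total.

1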